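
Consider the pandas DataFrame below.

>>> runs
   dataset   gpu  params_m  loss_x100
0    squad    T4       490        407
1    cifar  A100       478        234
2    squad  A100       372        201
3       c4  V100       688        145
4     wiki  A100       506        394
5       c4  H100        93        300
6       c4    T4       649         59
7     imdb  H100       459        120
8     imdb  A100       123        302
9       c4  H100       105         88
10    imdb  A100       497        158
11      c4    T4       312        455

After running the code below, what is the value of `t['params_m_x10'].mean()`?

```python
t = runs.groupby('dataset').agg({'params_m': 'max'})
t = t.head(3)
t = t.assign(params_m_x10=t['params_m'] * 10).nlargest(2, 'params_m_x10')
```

group by dataset, max of params_m:
         params_m
dataset          
c4            688
cifar         478
imdb          497
squad         490
wiki          506
take first 3 rows:
         params_m
dataset          
c4            688
cifar         478
imdb          497
add column params_m_x10 = t['params_m'] * 10:
         params_m  params_m_x10
dataset                        
c4            688          6880
cifar         478          4780
imdb          497          4970
take 2 rows with largest params_m_x10:
         params_m  params_m_x10
dataset                        
c4            688          6880
imdb          497          4970
mean of column 'params_m_x10' → 5925.0

5925.0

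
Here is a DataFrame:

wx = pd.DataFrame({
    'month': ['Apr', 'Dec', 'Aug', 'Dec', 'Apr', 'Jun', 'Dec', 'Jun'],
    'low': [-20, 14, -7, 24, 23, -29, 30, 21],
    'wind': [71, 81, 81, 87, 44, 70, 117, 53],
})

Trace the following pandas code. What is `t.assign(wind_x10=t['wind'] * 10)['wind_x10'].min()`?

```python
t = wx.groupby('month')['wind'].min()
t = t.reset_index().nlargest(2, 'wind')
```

group by month, min of wind:
month
Apr    44
Aug    81
Dec    81
Jun    53
Name: wind, dtype: int64
reset_index():
  month  wind
0   Apr    44
1   Aug    81
2   Dec    81
3   Jun    53
take 2 rows with largest wind:
  month  wind
1   Aug    81
2   Dec    81
add column wind_x10 = t['wind'] * 10:
  month  wind  wind_x10
1   Aug    81       810
2   Dec    81       810
Hence 810.

810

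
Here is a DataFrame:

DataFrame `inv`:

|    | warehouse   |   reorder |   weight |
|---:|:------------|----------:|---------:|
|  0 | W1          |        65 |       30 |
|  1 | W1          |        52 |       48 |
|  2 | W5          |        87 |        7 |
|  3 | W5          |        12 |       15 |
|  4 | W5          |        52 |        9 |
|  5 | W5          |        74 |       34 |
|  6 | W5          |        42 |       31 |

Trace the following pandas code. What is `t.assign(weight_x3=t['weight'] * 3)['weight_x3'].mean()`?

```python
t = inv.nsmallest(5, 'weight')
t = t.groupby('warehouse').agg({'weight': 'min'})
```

55.5

take 5 rows with smallest weight:
  warehouse  reorder  weight
2        W5       87       7
4        W5       52       9
3        W5       12      15
0        W1       65      30
6        W5       42      31
group by warehouse, min of weight:
           weight
warehouse        
W1             30
W5              7
add column weight_x3 = t['weight'] * 3:
           weight  weight_x3
warehouse                   
W1             30         90
W5              7         21
mean of column 'weight_x3' → 55.5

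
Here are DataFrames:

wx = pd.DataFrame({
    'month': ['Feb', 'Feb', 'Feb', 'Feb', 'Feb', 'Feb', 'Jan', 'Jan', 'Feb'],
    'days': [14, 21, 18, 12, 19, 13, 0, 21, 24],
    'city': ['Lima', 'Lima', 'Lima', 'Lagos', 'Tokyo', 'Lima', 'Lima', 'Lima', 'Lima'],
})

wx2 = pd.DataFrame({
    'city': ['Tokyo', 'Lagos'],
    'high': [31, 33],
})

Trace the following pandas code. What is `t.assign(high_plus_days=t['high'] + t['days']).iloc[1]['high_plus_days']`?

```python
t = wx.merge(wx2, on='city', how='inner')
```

merge on 'city' (how='inner') → 2 rows:
  month  days   city  high
0   Feb    12  Lagos    33
1   Feb    19  Tokyo    31
add column high_plus_days = t['high'] + t['days']:
  month  days   city  high  high_plus_days
0   Feb    12  Lagos    33              45
1   Feb    19  Tokyo    31              50
value at position 1, column 'high_plus_days' → 50

50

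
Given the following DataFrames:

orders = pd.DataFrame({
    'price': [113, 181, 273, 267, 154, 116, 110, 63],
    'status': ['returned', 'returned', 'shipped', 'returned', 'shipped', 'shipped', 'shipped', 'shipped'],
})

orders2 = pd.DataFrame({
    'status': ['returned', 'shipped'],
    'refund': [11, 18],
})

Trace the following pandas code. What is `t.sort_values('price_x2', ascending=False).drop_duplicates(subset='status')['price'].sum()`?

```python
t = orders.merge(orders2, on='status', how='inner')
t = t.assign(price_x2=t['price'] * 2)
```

540

merge on 'status' (how='inner') → 8 rows:
   price    status  refund
0    113  returned      11
1    181  returned      11
2    273   shipped      18
3    267  returned      11
4    154   shipped      18
5    116   shipped      18
6    110   shipped      18
7     63   shipped      18
add column price_x2 = t['price'] * 2:
   price    status  refund  price_x2
0    113  returned      11       226
1    181  returned      11       362
2    273   shipped      18       546
3    267  returned      11       534
4    154   shipped      18       308
5    116   shipped      18       232
6    110   shipped      18       220
7     63   shipped      18       126
sort by price_x2 descending:
   price    status  refund  price_x2
2    273   shipped      18       546
3    267  returned      11       534
1    181  returned      11       362
4    154   shipped      18       308
5    116   shipped      18       232
0    113  returned      11       226
6    110   shipped      18       220
7     63   shipped      18       126
drop duplicate status (keep=first):
   price    status  refund  price_x2
2    273   shipped      18       546
3    267  returned      11       534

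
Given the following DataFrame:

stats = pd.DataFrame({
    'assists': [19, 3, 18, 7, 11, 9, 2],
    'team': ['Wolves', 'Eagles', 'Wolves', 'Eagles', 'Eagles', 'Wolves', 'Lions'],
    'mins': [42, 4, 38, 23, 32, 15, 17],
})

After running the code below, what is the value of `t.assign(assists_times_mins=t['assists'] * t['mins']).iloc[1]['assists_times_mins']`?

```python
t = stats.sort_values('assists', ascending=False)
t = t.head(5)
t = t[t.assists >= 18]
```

684

sort by assists descending:
   assists    team  mins
0       19  Wolves    42
2       18  Wolves    38
4       11  Eagles    32
5        9  Wolves    15
3        7  Eagles    23
1        3  Eagles     4
6        2   Lions    17
take first 5 rows:
   assists    team  mins
0       19  Wolves    42
2       18  Wolves    38
4       11  Eagles    32
5        9  Wolves    15
3        7  Eagles    23
filter rows where assists >= 18:
   assists    team  mins
0       19  Wolves    42
2       18  Wolves    38
add column assists_times_mins = t['assists'] * t['mins']:
   assists    team  mins  assists_times_mins
0       19  Wolves    42                 798
2       18  Wolves    38                 684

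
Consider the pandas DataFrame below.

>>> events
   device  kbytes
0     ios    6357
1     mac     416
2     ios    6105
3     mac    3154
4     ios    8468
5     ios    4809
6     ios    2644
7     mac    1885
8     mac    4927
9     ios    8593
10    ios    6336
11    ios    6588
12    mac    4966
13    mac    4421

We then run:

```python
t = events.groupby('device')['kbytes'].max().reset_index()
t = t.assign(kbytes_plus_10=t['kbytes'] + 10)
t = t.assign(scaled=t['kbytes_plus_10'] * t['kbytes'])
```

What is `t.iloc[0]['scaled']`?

73925579

group by device, max of kbytes:
device
ios    8593
mac    4966
Name: kbytes, dtype: int64
reset_index():
  device  kbytes
0    ios    8593
1    mac    4966
add column kbytes_plus_10 = t['kbytes'] + 10:
  device  kbytes  kbytes_plus_10
0    ios    8593            8603
1    mac    4966            4976
add column scaled = t['kbytes_plus_10'] * t['kbytes']:
  device  kbytes  kbytes_plus_10    scaled
0    ios    8593            8603  73925579
1    mac    4966            4976  24710816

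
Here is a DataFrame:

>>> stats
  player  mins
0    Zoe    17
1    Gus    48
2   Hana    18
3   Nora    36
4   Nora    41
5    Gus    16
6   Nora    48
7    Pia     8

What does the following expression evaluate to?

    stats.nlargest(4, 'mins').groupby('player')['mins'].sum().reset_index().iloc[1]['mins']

125

take 4 rows with largest mins:
  player  mins
1    Gus    48
6   Nora    48
4   Nora    41
3   Nora    36
group by player, sum of mins:
player
Gus      48
Nora    125
Name: mins, dtype: int64
reset_index():
  player  mins
0    Gus    48
1   Nora   125
value at position 1, column 'mins' → 125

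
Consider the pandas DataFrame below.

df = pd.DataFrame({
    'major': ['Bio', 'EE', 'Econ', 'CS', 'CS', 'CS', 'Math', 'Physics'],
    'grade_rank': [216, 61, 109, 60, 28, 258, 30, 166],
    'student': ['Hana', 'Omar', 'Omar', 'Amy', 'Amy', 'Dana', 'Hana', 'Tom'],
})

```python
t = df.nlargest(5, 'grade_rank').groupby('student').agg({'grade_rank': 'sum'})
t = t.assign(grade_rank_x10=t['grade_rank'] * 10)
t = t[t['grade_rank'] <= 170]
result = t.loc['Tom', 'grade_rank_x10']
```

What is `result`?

take 5 rows with largest grade_rank:
     major  grade_rank student
5       CS         258    Dana
0      Bio         216    Hana
7  Physics         166     Tom
2     Econ         109    Omar
1       EE          61    Omar
group by student, sum of grade_rank:
         grade_rank
student            
Dana            258
Hana            216
Omar            170
Tom             166
add column grade_rank_x10 = t['grade_rank'] * 10:
         grade_rank  grade_rank_x10
student                            
Dana            258            2580
Hana            216            2160
Omar            170            1700
Tom             166            1660
filter rows where grade_rank <= 170:
         grade_rank  grade_rank_x10
student                            
Omar            170            1700
Tom             166            1660
The value at row 'Tom', column 'grade_rank_x10' is 1660.

1660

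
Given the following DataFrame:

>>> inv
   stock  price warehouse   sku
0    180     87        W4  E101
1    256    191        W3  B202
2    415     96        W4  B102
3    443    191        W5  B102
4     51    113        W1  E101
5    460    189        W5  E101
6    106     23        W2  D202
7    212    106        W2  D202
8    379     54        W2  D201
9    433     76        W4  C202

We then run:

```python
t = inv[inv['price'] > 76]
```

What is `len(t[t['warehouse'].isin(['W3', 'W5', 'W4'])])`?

filter rows where price > 76:
   stock  price warehouse   sku
0    180     87        W4  E101
1    256    191        W3  B202
2    415     96        W4  B102
3    443    191        W5  B102
4     51    113        W1  E101
5    460    189        W5  E101
7    212    106        W2  D202
filter rows where warehouse in ['W3', 'W5', 'W4']:
   stock  price warehouse   sku
0    180     87        W4  E101
1    256    191        W3  B202
2    415     96        W4  B102
3    443    191        W5  B102
5    460    189        W5  E101

5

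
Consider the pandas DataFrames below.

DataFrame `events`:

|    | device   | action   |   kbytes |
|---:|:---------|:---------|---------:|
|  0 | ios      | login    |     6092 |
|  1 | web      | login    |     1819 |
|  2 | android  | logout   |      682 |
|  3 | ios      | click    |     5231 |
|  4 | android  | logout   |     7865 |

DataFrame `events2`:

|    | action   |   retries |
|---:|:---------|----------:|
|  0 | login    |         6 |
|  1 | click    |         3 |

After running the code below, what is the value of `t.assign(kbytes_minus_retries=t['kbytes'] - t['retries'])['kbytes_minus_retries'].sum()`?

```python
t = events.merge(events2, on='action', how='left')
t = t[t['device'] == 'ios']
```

11314.0

merge on 'action' (how='left') → 5 rows:
    device  action  kbytes  retries
0      ios   login    6092      6.0
1      web   login    1819      6.0
2  android  logout     682      NaN
3      ios   click    5231      3.0
4  android  logout    7865      NaN
filter rows where device == 'ios':
  device action  kbytes  retries
0    ios  login    6092      6.0
3    ios  click    5231      3.0
add column kbytes_minus_retries = t['kbytes'] - t['retries']:
  device action  kbytes  retries  kbytes_minus_retries
0    ios  login    6092      6.0                6086.0
3    ios  click    5231      3.0                5228.0
The sum of column 'kbytes_minus_retries' is 11314.0.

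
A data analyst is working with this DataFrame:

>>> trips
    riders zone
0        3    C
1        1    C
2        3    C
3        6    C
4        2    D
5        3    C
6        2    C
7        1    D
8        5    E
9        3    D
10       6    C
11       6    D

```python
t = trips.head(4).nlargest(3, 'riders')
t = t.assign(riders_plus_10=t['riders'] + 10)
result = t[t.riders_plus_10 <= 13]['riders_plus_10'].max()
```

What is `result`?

13

take first 4 rows:
   riders zone
0       3    C
1       1    C
2       3    C
3       6    C
take 3 rows with largest riders:
   riders zone
3       6    C
0       3    C
2       3    C
add column riders_plus_10 = t['riders'] + 10:
   riders zone  riders_plus_10
3       6    C              16
0       3    C              13
2       3    C              13
filter rows where riders_plus_10 <= 13:
   riders zone  riders_plus_10
0       3    C              13
2       3    C              13
Then the max of column 'riders_plus_10': 13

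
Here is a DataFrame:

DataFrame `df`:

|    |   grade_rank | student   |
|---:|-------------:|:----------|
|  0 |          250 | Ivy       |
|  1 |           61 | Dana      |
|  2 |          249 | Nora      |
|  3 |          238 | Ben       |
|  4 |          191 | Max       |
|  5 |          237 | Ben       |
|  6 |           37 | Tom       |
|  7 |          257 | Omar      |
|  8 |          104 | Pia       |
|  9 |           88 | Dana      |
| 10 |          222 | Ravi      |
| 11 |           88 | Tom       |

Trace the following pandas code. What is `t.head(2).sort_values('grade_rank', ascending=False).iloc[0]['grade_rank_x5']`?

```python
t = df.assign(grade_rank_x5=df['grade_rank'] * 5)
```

1250

add column grade_rank_x5 = df['grade_rank'] * 5:
    grade_rank student  grade_rank_x5
0          250     Ivy           1250
1           61    Dana            305
2          249    Nora           1245
3          238     Ben           1190
4          191     Max            955
5          237     Ben           1185
6           37     Tom            185
7          257    Omar           1285
8          104     Pia            520
9           88    Dana            440
10         222    Ravi           1110
11          88     Tom            440
take first 2 rows:
   grade_rank student  grade_rank_x5
0         250     Ivy           1250
1          61    Dana            305
sort by grade_rank descending:
   grade_rank student  grade_rank_x5
0         250     Ivy           1250
1          61    Dana            305
Taking the value at position 0, column 'grade_rank_x5' gives 1250.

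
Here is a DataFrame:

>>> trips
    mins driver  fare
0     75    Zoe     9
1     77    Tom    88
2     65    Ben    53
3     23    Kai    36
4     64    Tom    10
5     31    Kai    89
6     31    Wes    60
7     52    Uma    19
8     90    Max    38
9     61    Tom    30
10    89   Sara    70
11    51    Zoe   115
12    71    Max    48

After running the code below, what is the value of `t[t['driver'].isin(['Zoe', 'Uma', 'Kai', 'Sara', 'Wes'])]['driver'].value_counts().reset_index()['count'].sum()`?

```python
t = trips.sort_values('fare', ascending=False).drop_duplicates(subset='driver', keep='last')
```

5

sort by fare descending:
    mins driver  fare
11    51    Zoe   115
5     31    Kai    89
1     77    Tom    88
10    89   Sara    70
6     31    Wes    60
2     65    Ben    53
12    71    Max    48
8     90    Max    38
3     23    Kai    36
9     61    Tom    30
7     52    Uma    19
4     64    Tom    10
0     75    Zoe     9
drop duplicate driver (keep=last):
    mins driver  fare
10    89   Sara    70
6     31    Wes    60
2     65    Ben    53
8     90    Max    38
3     23    Kai    36
7     52    Uma    19
4     64    Tom    10
0     75    Zoe     9
filter rows where driver in ['Zoe', 'Uma', 'Kai', 'Sara', 'Wes']:
    mins driver  fare
10    89   Sara    70
6     31    Wes    60
3     23    Kai    36
7     52    Uma    19
0     75    Zoe     9
value_counts of driver:
driver
Sara    1
Wes     1
Kai     1
Uma     1
Zoe     1
Name: count, dtype: int64
reset_index():
  driver  count
0   Sara      1
1    Wes      1
2    Kai      1
3    Uma      1
4    Zoe      1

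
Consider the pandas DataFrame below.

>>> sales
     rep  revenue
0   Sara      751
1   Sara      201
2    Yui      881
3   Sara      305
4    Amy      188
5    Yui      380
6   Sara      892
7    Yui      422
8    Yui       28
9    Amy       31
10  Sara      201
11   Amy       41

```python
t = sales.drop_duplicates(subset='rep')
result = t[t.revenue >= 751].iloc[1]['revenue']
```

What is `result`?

drop duplicate rep (keep=first):
    rep  revenue
0  Sara      751
2   Yui      881
4   Amy      188
filter rows where revenue >= 751:
    rep  revenue
0  Sara      751
2   Yui      881

881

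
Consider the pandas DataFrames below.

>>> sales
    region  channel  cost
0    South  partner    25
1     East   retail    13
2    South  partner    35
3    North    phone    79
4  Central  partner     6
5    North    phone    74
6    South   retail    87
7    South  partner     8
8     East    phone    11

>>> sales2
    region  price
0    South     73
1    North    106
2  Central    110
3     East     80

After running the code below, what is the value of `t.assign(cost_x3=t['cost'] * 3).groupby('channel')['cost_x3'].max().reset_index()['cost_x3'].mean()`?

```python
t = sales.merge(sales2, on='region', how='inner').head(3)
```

merge on 'region' (how='inner') → 9 rows:
    region  channel  cost  price
0    South  partner    25     73
1     East   retail    13     80
2    South  partner    35     73
3    North    phone    79    106
4  Central  partner     6    110
5    North    phone    74    106
6    South   retail    87     73
7    South  partner     8     73
8     East    phone    11     80
take first 3 rows:
  region  channel  cost  price
0  South  partner    25     73
1   East   retail    13     80
2  South  partner    35     73
add column cost_x3 = t['cost'] * 3:
  region  channel  cost  price  cost_x3
0  South  partner    25     73       75
1   East   retail    13     80       39
2  South  partner    35     73      105
group by channel, max of cost_x3:
channel
partner    105
retail      39
Name: cost_x3, dtype: int64
reset_index():
   channel  cost_x3
0  partner      105
1   retail       39
Taking the mean of column 'cost_x3' gives 72.0.

72.0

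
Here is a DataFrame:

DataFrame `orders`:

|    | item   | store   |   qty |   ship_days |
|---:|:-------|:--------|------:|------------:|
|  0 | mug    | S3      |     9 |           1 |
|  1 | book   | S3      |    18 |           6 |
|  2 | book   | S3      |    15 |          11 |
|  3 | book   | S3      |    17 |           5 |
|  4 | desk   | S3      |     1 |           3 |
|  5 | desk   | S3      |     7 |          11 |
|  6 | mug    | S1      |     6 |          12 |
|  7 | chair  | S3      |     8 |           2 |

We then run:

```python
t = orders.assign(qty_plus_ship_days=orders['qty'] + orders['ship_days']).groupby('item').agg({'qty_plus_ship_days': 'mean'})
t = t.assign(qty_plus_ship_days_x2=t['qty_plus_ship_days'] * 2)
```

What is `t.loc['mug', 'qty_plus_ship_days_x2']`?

add column qty_plus_ship_days = orders['qty'] + orders['ship_days']:
    item store  qty  ship_days  qty_plus_ship_days
0    mug    S3    9          1                  10
1   book    S3   18          6                  24
2   book    S3   15         11                  26
3   book    S3   17          5                  22
4   desk    S3    1          3                   4
5   desk    S3    7         11                  18
6    mug    S1    6         12                  18
7  chair    S3    8          2                  10
group by item, mean of qty_plus_ship_days:
       qty_plus_ship_days
item                     
book                 24.0
chair                10.0
desk                 11.0
mug                  14.0
add column qty_plus_ship_days_x2 = t['qty_plus_ship_days'] * 2:
       qty_plus_ship_days  qty_plus_ship_days_x2
item                                            
book                 24.0                   48.0
chair                10.0                   20.0
desk                 11.0                   22.0
mug                  14.0                   28.0
The value at row 'mug', column 'qty_plus_ship_days_x2' is 28.0.

28.0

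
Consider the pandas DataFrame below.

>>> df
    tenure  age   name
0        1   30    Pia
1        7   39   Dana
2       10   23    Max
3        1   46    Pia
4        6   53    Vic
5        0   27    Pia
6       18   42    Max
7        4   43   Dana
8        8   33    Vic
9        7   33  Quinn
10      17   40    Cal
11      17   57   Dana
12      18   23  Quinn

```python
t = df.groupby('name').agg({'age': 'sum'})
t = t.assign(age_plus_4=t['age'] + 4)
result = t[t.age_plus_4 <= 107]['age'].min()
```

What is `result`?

40

group by name, sum of age:
       age
name      
Cal     40
Dana   139
Max     65
Pia    103
Quinn   56
Vic     86
add column age_plus_4 = t['age'] + 4:
       age  age_plus_4
name                  
Cal     40          44
Dana   139         143
Max     65          69
Pia    103         107
Quinn   56          60
Vic     86          90
filter rows where age_plus_4 <= 107:
       age  age_plus_4
name                  
Cal     40          44
Max     65          69
Pia    103         107
Quinn   56          60
Vic     86          90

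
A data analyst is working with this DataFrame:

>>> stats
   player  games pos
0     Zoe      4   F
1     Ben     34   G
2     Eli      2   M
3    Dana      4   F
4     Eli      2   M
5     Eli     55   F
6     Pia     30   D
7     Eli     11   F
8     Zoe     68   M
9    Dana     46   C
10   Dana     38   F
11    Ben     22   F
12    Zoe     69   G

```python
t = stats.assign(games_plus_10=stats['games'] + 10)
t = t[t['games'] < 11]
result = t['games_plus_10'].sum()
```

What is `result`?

52

add column games_plus_10 = stats['games'] + 10:
   player  games pos  games_plus_10
0     Zoe      4   F             14
1     Ben     34   G             44
2     Eli      2   M             12
3    Dana      4   F             14
4     Eli      2   M             12
5     Eli     55   F             65
6     Pia     30   D             40
7     Eli     11   F             21
8     Zoe     68   M             78
9    Dana     46   C             56
10   Dana     38   F             48
11    Ben     22   F             32
12    Zoe     69   G             79
filter rows where games < 11:
  player  games pos  games_plus_10
0    Zoe      4   F             14
2    Eli      2   M             12
3   Dana      4   F             14
4    Eli      2   M             12
Hence 52.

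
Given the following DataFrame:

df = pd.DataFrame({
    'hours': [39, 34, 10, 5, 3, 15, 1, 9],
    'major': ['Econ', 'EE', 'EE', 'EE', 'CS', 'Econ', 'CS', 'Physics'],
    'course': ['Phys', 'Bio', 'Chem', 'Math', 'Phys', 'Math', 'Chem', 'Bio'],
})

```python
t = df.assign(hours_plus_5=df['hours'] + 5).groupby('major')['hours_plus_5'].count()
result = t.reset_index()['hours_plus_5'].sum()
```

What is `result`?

8

add column hours_plus_5 = df['hours'] + 5:
   hours    major course  hours_plus_5
0     39     Econ   Phys            44
1     34       EE    Bio            39
2     10       EE   Chem            15
3      5       EE   Math            10
4      3       CS   Phys             8
5     15     Econ   Math            20
6      1       CS   Chem             6
7      9  Physics    Bio            14
group by major, count of hours_plus_5:
major
CS         2
EE         3
Econ       2
Physics    1
Name: hours_plus_5, dtype: int64
reset_index():
     major  hours_plus_5
0       CS             2
1       EE             3
2     Econ             2
3  Physics             1
Taking the sum of column 'hours_plus_5' gives 8.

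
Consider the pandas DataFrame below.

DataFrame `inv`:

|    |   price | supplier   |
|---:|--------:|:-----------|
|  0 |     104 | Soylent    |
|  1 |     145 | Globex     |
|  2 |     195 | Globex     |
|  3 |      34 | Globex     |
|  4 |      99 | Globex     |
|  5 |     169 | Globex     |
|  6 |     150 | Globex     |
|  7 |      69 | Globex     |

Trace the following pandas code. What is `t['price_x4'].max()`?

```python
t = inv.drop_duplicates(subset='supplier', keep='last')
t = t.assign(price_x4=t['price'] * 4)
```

drop duplicate supplier (keep=last):
   price supplier
0    104  Soylent
7     69   Globex
add column price_x4 = t['price'] * 4:
   price supplier  price_x4
0    104  Soylent       416
7     69   Globex       276
Reading off the max of column 'price_x4', we get 416.

416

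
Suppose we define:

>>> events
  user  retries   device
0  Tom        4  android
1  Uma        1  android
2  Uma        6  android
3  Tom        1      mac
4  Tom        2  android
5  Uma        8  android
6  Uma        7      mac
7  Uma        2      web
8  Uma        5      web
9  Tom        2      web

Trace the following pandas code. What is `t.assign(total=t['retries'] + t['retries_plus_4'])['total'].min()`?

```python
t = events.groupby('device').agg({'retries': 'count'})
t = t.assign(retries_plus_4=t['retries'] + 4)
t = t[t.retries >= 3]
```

10

group by device, count of retries:
         retries
device          
android        5
mac            2
web            3
add column retries_plus_4 = t['retries'] + 4:
         retries  retries_plus_4
device                          
android        5               9
mac            2               6
web            3               7
filter rows where retries >= 3:
         retries  retries_plus_4
device                          
android        5               9
web            3               7
add column total = t['retries'] + t['retries_plus_4']:
         retries  retries_plus_4  total
device                                 
android        5               9     14
web            3               7     10
min of column 'total' → 10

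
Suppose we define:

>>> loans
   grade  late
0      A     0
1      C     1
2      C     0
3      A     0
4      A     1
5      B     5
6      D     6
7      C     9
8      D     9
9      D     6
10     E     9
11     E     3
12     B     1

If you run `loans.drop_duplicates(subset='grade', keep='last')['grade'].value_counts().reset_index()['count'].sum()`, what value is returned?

drop duplicate grade (keep=last):
   grade  late
4      A     1
7      C     9
9      D     6
11     E     3
12     B     1
value_counts of grade:
grade
A    1
C    1
D    1
E    1
B    1
Name: count, dtype: int64
reset_index():
  grade  count
0     A      1
1     C      1
2     D      1
3     E      1
4     B      1
Finally, sum of column 'count' = 5.

5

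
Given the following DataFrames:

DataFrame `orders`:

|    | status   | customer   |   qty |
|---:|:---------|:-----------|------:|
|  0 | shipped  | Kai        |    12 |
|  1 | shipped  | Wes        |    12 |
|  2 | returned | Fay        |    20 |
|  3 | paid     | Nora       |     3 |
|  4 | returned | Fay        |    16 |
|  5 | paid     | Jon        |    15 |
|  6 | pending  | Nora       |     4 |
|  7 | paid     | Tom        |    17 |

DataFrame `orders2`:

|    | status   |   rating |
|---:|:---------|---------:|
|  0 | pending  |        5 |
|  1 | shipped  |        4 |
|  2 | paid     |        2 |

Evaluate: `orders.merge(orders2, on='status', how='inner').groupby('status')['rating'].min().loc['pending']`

merge on 'status' (how='inner') → 6 rows:
    status customer  qty  rating
0  shipped      Kai   12       4
1  shipped      Wes   12       4
2     paid     Nora    3       2
3     paid      Jon   15       2
4  pending     Nora    4       5
5     paid      Tom   17       2
group by status, min of rating:
status
paid       2
pending    5
shipped    4
Name: rating, dtype: int64

5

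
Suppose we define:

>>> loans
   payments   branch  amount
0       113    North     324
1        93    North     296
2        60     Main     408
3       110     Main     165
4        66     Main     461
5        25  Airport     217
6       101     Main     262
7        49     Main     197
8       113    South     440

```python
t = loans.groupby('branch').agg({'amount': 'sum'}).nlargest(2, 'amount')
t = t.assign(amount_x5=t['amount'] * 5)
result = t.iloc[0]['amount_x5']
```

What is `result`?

group by branch, sum of amount:
         amount
branch         
Airport     217
Main       1493
North       620
South       440
take 2 rows with largest amount:
        amount
branch        
Main      1493
North      620
add column amount_x5 = t['amount'] * 5:
        amount  amount_x5
branch                   
Main      1493       7465
North      620       3100
Then the value at position 0, column 'amount_x5': 7465

7465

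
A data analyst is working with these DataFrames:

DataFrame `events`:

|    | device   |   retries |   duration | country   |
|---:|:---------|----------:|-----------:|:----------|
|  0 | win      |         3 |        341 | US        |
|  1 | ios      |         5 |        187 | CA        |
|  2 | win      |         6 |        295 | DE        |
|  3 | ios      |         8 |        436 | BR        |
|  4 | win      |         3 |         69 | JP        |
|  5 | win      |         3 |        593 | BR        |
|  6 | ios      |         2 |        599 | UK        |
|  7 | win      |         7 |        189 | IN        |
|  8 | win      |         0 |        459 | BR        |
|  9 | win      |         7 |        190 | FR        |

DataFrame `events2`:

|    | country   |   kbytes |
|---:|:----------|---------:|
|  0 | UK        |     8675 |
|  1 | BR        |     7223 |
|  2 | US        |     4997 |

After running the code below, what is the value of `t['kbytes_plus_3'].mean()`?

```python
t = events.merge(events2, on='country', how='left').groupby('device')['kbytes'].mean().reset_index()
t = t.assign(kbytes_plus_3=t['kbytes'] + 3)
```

merge on 'country' (how='left') → 10 rows:
  device  retries  duration country  kbytes
0    win        3       341      US  4997.0
1    ios        5       187      CA     NaN
2    win        6       295      DE     NaN
3    ios        8       436      BR  7223.0
4    win        3        69      JP     NaN
5    win        3       593      BR  7223.0
6    ios        2       599      UK  8675.0
7    win        7       189      IN     NaN
8    win        0       459      BR  7223.0
9    win        7       190      FR     NaN
group by device, mean of kbytes:
device
ios    7949.0
win    6481.0
Name: kbytes, dtype: float64
reset_index():
  device  kbytes
0    ios  7949.0
1    win  6481.0
add column kbytes_plus_3 = t['kbytes'] + 3:
  device  kbytes  kbytes_plus_3
0    ios  7949.0         7952.0
1    win  6481.0         6484.0

7218.0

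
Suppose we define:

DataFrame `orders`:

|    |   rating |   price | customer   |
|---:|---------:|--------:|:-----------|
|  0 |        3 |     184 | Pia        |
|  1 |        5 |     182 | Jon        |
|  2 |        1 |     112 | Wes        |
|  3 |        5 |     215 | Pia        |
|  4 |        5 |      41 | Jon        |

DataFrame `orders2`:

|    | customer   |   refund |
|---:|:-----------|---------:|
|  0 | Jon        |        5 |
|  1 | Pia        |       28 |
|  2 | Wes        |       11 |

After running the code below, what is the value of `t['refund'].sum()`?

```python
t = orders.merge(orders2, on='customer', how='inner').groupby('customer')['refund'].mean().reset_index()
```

merge on 'customer' (how='inner') → 5 rows:
   rating  price customer  refund
0       3    184      Pia      28
1       5    182      Jon       5
2       1    112      Wes      11
3       5    215      Pia      28
4       5     41      Jon       5
group by customer, mean of refund:
customer
Jon     5.0
Pia    28.0
Wes    11.0
Name: refund, dtype: float64
reset_index():
  customer  refund
0      Jon     5.0
1      Pia    28.0
2      Wes    11.0

44.0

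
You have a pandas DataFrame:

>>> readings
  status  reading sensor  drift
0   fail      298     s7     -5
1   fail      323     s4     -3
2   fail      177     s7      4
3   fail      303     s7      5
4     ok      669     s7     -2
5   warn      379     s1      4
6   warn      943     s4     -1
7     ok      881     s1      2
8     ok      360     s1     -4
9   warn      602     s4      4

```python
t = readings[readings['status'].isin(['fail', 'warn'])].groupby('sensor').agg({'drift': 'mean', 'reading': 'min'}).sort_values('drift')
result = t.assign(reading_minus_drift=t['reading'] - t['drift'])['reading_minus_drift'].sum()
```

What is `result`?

filter rows where status in ['fail', 'warn']:
  status  reading sensor  drift
0   fail      298     s7     -5
1   fail      323     s4     -3
2   fail      177     s7      4
3   fail      303     s7      5
5   warn      379     s1      4
6   warn      943     s4     -1
9   warn      602     s4      4
group by sensor: mean(drift), min(reading):
           drift  reading
sensor                   
s1      4.000000      379
s4      0.000000      323
s7      1.333333      177
sort by drift:
           drift  reading
sensor                   
s4      0.000000      323
s7      1.333333      177
s1      4.000000      379
add column reading_minus_drift = t['reading'] - t['drift']:
           drift  reading  reading_minus_drift
sensor                                        
s4      0.000000      323           323.000000
s7      1.333333      177           175.666667
s1      4.000000      379           375.000000
The sum of column 'reading_minus_drift' is 873.666666667.

873.666666667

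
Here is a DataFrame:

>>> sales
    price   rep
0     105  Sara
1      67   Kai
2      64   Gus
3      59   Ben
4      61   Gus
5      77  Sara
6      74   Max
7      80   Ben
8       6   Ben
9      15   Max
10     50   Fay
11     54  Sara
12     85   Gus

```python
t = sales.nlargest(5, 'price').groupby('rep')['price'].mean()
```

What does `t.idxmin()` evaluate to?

take 5 rows with largest price:
    price   rep
0     105  Sara
12     85   Gus
7      80   Ben
5      77  Sara
6      74   Max
group by rep, mean of price:
rep
Ben     80.0
Gus     85.0
Max     74.0
Sara    91.0
Name: price, dtype: float64
So idxmin() = Max.

Max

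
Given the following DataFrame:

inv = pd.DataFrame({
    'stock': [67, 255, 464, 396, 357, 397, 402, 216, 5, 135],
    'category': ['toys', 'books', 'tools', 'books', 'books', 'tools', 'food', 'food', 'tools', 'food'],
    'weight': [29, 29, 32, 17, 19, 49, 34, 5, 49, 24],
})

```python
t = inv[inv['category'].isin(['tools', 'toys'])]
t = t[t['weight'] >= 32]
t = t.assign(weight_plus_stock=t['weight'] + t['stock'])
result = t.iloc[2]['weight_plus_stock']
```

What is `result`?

54

filter rows where category in ['tools', 'toys']:
   stock category  weight
0     67     toys      29
2    464    tools      32
5    397    tools      49
8      5    tools      49
filter rows where weight >= 32:
   stock category  weight
2    464    tools      32
5    397    tools      49
8      5    tools      49
add column weight_plus_stock = t['weight'] + t['stock']:
   stock category  weight  weight_plus_stock
2    464    tools      32                496
5    397    tools      49                446
8      5    tools      49                 54
value at position 2, column 'weight_plus_stock' → 54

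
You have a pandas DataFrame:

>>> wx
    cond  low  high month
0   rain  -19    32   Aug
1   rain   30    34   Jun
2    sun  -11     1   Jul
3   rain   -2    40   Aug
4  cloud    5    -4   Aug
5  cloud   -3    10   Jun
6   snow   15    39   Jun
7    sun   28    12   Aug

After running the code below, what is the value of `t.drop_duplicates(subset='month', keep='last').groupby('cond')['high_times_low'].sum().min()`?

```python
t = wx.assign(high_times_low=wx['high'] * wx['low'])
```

325

add column high_times_low = wx['high'] * wx['low']:
    cond  low  high month  high_times_low
0   rain  -19    32   Aug            -608
1   rain   30    34   Jun            1020
2    sun  -11     1   Jul             -11
3   rain   -2    40   Aug             -80
4  cloud    5    -4   Aug             -20
5  cloud   -3    10   Jun             -30
6   snow   15    39   Jun             585
7    sun   28    12   Aug             336
drop duplicate month (keep=last):
   cond  low  high month  high_times_low
2   sun  -11     1   Jul             -11
6  snow   15    39   Jun             585
7   sun   28    12   Aug             336
group by cond, sum of high_times_low:
cond
snow    585
sun     325
Name: high_times_low, dtype: int64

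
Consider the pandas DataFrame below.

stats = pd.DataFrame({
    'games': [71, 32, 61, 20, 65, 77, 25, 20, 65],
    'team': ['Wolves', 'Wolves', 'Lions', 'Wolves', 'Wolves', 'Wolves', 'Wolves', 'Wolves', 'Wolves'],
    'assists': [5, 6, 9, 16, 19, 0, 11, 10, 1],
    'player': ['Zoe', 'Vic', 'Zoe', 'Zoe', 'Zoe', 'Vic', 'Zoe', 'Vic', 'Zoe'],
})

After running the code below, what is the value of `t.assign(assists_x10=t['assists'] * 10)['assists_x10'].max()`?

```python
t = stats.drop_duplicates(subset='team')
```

90

drop duplicate team (keep=first):
   games    team  assists player
0     71  Wolves        5    Zoe
2     61   Lions        9    Zoe
add column assists_x10 = t['assists'] * 10:
   games    team  assists player  assists_x10
0     71  Wolves        5    Zoe           50
2     61   Lions        9    Zoe           90
max of column 'assists_x10' → 90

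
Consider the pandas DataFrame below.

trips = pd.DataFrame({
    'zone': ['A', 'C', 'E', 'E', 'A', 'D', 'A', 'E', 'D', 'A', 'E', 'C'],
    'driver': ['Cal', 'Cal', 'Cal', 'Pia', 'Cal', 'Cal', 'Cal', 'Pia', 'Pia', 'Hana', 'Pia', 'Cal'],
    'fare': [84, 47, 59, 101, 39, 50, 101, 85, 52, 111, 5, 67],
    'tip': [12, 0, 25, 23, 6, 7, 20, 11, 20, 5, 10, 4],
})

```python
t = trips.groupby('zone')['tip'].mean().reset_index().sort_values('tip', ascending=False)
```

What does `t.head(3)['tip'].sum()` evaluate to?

group by zone, mean of tip:
zone
A    10.75
C     2.00
D    13.50
E    17.25
Name: tip, dtype: float64
reset_index():
  zone    tip
0    A  10.75
1    C   2.00
2    D  13.50
3    E  17.25
sort by tip descending:
  zone    tip
3    E  17.25
2    D  13.50
0    A  10.75
1    C   2.00
take first 3 rows:
  zone    tip
3    E  17.25
2    D  13.50
0    A  10.75
Then the sum of column 'tip': 41.5

41.5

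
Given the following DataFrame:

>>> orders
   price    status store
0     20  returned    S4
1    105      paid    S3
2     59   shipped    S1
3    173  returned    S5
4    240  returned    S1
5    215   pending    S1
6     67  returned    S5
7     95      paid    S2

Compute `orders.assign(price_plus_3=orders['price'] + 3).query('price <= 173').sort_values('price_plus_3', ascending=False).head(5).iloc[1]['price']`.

105

add column price_plus_3 = orders['price'] + 3:
   price    status store  price_plus_3
0     20  returned    S4            23
1    105      paid    S3           108
2     59   shipped    S1            62
3    173  returned    S5           176
4    240  returned    S1           243
5    215   pending    S1           218
6     67  returned    S5            70
7     95      paid    S2            98
filter rows where price <= 173:
   price    status store  price_plus_3
0     20  returned    S4            23
1    105      paid    S3           108
2     59   shipped    S1            62
3    173  returned    S5           176
6     67  returned    S5            70
7     95      paid    S2            98
sort by price_plus_3 descending:
   price    status store  price_plus_3
3    173  returned    S5           176
1    105      paid    S3           108
7     95      paid    S2            98
6     67  returned    S5            70
2     59   shipped    S1            62
0     20  returned    S4            23
take first 5 rows:
   price    status store  price_plus_3
3    173  returned    S5           176
1    105      paid    S3           108
7     95      paid    S2            98
6     67  returned    S5            70
2     59   shipped    S1            62
Hence 105.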